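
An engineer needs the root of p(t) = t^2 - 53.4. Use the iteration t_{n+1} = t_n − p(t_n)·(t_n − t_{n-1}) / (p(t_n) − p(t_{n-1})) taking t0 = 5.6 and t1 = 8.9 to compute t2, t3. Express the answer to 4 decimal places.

7.1200, 7.2889

p(5.6) = -22.040000, p(8.9) = 25.810000
t2 = 8.900000 − 25.810000·(8.900000 − 5.600000) / (25.810000 − (-22.040000)) = 8.900000 − (85.173000)/(47.850000) = 7.120000
p(7.120000) = -2.705600
t3 = 7.120000 − (-2.705600)·(7.120000 − 8.900000) / (-2.705600 − 25.810000) = 7.120000 − (4.815968)/(-28.515600) = 7.288889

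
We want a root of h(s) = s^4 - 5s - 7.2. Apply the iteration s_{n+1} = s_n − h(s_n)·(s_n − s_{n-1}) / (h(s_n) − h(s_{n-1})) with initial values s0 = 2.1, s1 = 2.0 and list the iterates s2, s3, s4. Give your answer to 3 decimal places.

2.041, 2.043, 2.043

h(2.1) = 1.74810, h(2.0) = -1.20000
s2 = 2.00000 − (-1.20000)·(2.00000 − 2.10000) / (-1.20000 − 1.74810) = 2.00000 − (0.12000)/(-2.94810) = 2.04070
h(2.04070) = -0.06068
s3 = 2.04070 − (-0.06068)·(2.04070 − 2.00000) / (-0.06068 − (-1.20000)) = 2.04070 − (-0.00247)/(1.13932) = 2.04287
h(2.04287) = 0.00229
s4 = 2.04287 − 0.00229·(2.04287 − 2.04070) / (0.00229 − (-0.06068)) = 2.04287 − (0.00000)/(0.06297) = 2.04279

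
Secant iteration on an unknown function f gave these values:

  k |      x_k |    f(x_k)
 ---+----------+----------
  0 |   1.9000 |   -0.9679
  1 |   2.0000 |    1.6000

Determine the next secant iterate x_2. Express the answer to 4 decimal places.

x_2 = 2.0000 − 1.6000·(2.0000 − 1.9000) / (1.6000 − (-0.9679))
   = 2.0000 − (0.160000)/(2.567900) = 1.937692

1.9377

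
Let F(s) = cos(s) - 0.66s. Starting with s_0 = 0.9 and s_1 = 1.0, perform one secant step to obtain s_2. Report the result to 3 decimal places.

0.919

F(0.9) = 0.02761, F(1.0) = -0.11970
s_2 = 1.00000 − (-0.11970)·(1.00000 − 0.90000) / (-0.11970 − 0.02761) = 1.00000 − (-0.01197)/(-0.14731) = 0.91874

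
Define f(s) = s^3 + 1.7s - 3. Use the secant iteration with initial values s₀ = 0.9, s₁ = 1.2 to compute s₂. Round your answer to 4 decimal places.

f(0.9) = -0.741000, f(1.2) = 0.768000
s₂ = 1.200000 − 0.768000·(1.200000 − 0.900000) / (0.768000 − (-0.741000)) = 1.200000 − (0.230400)/(1.509000) = 1.047316

1.0473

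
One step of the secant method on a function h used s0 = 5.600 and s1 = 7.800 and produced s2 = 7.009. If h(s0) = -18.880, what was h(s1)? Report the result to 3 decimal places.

The secant line through (5.600, -18.880) and (7.800, h(s1)) crosses zero at s2 = 7.009.
So (5.600, -18.880), (7.800, h(s1)), (7.009, 0) are collinear:
h(s1) = -18.880 · (7.800 − 7.009) / (5.600 − 7.009) = -18.880 · (0.79100)/(-1.40900) = 10.59906

10.599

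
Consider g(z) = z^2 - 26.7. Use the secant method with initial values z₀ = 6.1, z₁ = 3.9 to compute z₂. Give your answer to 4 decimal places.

g(6.1) = 10.510000, g(3.9) = -11.490000
z₂ = 3.900000 − (-11.490000)·(3.900000 − 6.100000) / (-11.490000 − 10.510000) = 3.900000 − (25.278000)/(-22.000000) = 5.049000

5.0490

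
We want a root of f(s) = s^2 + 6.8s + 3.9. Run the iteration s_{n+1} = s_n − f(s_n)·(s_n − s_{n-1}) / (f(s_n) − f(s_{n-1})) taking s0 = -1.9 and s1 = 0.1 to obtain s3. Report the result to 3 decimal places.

-0.655

f(-1.9) = -5.41000, f(0.1) = 4.59000
s2 = 0.10000 − 4.59000·(0.10000 − (-1.90000)) / (4.59000 − (-5.41000)) = 0.10000 − (9.18000)/(10.00000) = -0.81800
f(-0.81800) = -0.99328
s3 = -0.81800 − (-0.99328)·(-0.81800 − 0.10000) / (-0.99328 − 4.59000) = -0.81800 − (0.91183)/(-5.58328) = -0.65469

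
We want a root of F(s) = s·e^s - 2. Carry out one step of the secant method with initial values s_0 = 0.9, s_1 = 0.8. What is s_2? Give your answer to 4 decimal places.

0.8507

F(0.9) = 0.213643, F(0.8) = -0.219567
s_2 = 0.800000 − (-0.219567)·(0.800000 − 0.900000) / (-0.219567 − 0.213643) = 0.800000 − (0.021957)/(-0.433210) = 0.850684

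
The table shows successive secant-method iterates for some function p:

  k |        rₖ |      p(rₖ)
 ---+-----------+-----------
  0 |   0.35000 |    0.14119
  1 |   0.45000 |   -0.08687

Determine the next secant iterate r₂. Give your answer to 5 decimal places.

r₂ = 0.45000 − (-0.08687)·(0.45000 − 0.35000) / (-0.08687 − 0.14119)
   = 0.45000 − (-0.0086870)/(-0.2280600) = 0.4119091

0.41191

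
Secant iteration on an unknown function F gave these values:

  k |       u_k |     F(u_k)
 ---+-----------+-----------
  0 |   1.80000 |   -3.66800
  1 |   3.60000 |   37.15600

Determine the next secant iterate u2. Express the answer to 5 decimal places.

u2 = 3.60000 − 37.15600·(3.60000 − 1.80000) / (37.15600 − (-3.66800))
   = 3.60000 − (66.8808000)/(40.8240000) = 1.9617284

1.96173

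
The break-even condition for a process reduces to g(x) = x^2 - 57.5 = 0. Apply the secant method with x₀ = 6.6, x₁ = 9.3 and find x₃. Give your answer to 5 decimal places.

g(6.6) = -13.9400000, g(9.3) = 28.9900000
x₂ = 9.3000000 − 28.9900000·(9.3000000 − 6.6000000) / (28.9900000 − (-13.9400000)) = 9.3000000 − (78.2730000)/(42.9300000) = 7.4767296
g(7.4767296) = -1.5985151
x₃ = 7.4767296 − (-1.5985151)·(7.4767296 − 9.3000000) / (-1.5985151 − 28.9900000) = 7.4767296 − (2.9145253)/(-30.5885151) = 7.5720112

7.57201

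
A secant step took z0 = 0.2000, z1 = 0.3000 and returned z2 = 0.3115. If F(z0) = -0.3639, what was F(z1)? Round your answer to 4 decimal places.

-0.0375

The secant line through (0.2000, -0.3639) and (0.3000, F(z1)) crosses zero at z2 = 0.3115.
So (0.2000, -0.3639), (0.3000, F(z1)), (0.3115, 0) are collinear:
F(z1) = -0.3639 · (0.3000 − 0.3115) / (0.2000 − 0.3115) = -0.3639 · (-0.011500)/(-0.111500) = -0.037532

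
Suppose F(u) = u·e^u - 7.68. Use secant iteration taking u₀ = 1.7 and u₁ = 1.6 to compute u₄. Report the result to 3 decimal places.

F(1.7) = 1.62571, F(1.6) = 0.24485
u₂ = 1.60000 − 0.24485·(1.60000 − 1.70000) / (0.24485 − 1.62571) = 1.60000 − (-0.02449)/(-1.38086) = 1.58227
F(1.58227) = 0.01929
u₃ = 1.58227 − 0.01929·(1.58227 − 1.60000) / (0.01929 − 0.24485) = 1.58227 − (-0.00034)/(-0.22557) = 1.58075
F(1.58075) = 0.00026
u₄ = 1.58075 − 0.00026·(1.58075 − 1.58227) / (0.00026 − 0.01929) = 1.58075 − (0.00000)/(-0.01903) = 1.58073

1.581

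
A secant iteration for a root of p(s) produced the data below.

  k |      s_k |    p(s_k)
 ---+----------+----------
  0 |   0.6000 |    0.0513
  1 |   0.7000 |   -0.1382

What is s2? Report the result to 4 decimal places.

s2 = 0.7000 − (-0.1382)·(0.7000 − 0.6000) / (-0.1382 − 0.0513)
   = 0.7000 − (-0.013820)/(-0.189500) = 0.627071

0.6271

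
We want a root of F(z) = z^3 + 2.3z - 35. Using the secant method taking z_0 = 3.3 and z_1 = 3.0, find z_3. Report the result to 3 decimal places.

F(3.3) = 8.52700, F(3.0) = -1.10000
z_2 = 3.00000 − (-1.10000)·(3.00000 − 3.30000) / (-1.10000 − 8.52700) = 3.00000 − (0.33000)/(-9.62700) = 3.03428
F(3.03428) = -0.08502
z_3 = 3.03428 − (-0.08502)·(3.03428 − 3.00000) / (-0.08502 − (-1.10000)) = 3.03428 − (-0.00291)/(1.01498) = 3.03715

3.037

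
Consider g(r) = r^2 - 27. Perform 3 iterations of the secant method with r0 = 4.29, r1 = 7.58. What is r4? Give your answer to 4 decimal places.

5.1968

g(4.29) = -8.595900, g(7.58) = 30.456400
r2 = 7.580000 − 30.456400·(7.580000 − 4.290000) / (30.456400 − (-8.595900)) = 7.580000 − (100.201556)/(39.052300) = 5.014170
g(5.014170) = -1.858097
r3 = 5.014170 − (-1.858097)·(5.014170 − 7.580000) / (-1.858097 − 30.456400) = 5.014170 − (4.767562)/(-32.314497) = 5.161706
g(5.161706) = -0.356786
r4 = 5.161706 − (-0.356786)·(5.161706 − 5.014170) / (-0.356786 − (-1.858097)) = 5.161706 − (-0.052639)/(1.501311) = 5.196768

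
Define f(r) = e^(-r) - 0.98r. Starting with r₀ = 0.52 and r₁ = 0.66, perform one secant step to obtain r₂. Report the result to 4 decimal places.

f(0.52) = 0.084921, f(0.66) = -0.129949
r₂ = 0.660000 − (-0.129949)·(0.660000 − 0.520000) / (-0.129949 − 0.084921) = 0.660000 − (-0.018193)/(-0.214869) = 0.575331

0.5753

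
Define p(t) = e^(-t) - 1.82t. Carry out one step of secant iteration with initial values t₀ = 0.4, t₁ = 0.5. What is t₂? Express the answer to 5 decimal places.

p(0.4) = -0.0576800, p(0.5) = -0.3034693
t₂ = 0.5000000 − (-0.3034693)·(0.5000000 − 0.4000000) / (-0.3034693 − (-0.0576800)) = 0.5000000 − (-0.0303469)/(-0.2457894) = 0.3765328

0.37653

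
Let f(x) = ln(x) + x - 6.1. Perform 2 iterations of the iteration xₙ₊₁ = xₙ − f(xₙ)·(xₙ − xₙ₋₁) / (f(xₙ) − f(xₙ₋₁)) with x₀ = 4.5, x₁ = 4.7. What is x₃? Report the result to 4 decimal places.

4.5786

f(4.5) = -0.095923, f(4.7) = 0.147563
x₂ = 4.700000 − 0.147563·(4.700000 − 4.500000) / (0.147563 − (-0.095923)) = 4.700000 − (0.029513)/(0.243485) = 4.578791
f(4.578791) = 0.000226
x₃ = 4.578791 − 0.000226·(4.578791 − 4.700000) / (0.000226 − 0.147563) = 4.578791 − (-0.000027)/(-0.147336) = 4.578605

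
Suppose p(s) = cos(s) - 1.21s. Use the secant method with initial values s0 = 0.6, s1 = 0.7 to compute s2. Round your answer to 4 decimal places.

p(0.6) = 0.099336, p(0.7) = -0.082158
s2 = 0.700000 − (-0.082158)·(0.700000 − 0.600000) / (-0.082158 − 0.099336) = 0.700000 − (-0.008216)/(-0.181493) = 0.654732

0.6547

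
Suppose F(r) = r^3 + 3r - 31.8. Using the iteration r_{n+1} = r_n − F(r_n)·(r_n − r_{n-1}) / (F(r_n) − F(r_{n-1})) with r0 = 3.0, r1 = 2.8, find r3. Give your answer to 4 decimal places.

2.8537

F(3.0) = 4.200000, F(2.8) = -1.448000
r2 = 2.800000 − (-1.448000)·(2.800000 − 3.000000) / (-1.448000 − 4.200000) = 2.800000 − (0.289600)/(-5.648000) = 2.851275
F(2.851275) = -0.065973
r3 = 2.851275 − (-0.065973)·(2.851275 − 2.800000) / (-0.065973 − (-1.448000)) = 2.851275 − (-0.003383)/(1.382027) = 2.853722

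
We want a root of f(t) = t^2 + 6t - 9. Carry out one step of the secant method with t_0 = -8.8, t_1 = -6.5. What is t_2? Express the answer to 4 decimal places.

f(-8.8) = 15.640000, f(-6.5) = -5.750000
t_2 = -6.500000 − (-5.750000)·(-6.500000 − (-8.800000)) / (-5.750000 − 15.640000) = -6.500000 − (-13.225000)/(-21.390000) = -7.118280

-7.1183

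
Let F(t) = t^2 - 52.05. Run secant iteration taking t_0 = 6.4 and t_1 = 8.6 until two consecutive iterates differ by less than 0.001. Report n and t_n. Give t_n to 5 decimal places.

F(6.4) = -11.0900000, F(8.6) = 21.9100000
t_2 = 8.6000000 − 21.9100000·(2.2000000)/(33.0000000) = 7.1393333;  |Δ| = 1.4606667
F(7.1393333) = -1.0799196
t_3 = 7.1393333 − (-1.0799196)·(-1.4606667)/(-22.9899196) = 7.2079461;  |Δ| = 0.0686128
F(7.2079461) = -0.0955127
t_4 = 7.2079461 − (-0.0955127)·(0.0686128)/(0.9844069) = 7.2146033;  |Δ| = 0.0066572
F(7.2146033) = 0.0005011
t_5 = 7.2146033 − 0.0005011·(0.0066572)/(0.0960138) = 7.2145686;  |Δ| = 0.0000347
|t_5 − t_4| = 0.0000347 < 0.001

n = 5, t_n = 7.21457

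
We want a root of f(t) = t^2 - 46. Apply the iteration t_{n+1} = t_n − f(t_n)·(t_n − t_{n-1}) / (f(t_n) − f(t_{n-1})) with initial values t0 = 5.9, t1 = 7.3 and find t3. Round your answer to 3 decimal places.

6.781

f(5.9) = -11.19000, f(7.3) = 7.29000
t2 = 7.30000 − 7.29000·(7.30000 − 5.90000) / (7.29000 − (-11.19000)) = 7.30000 − (10.20600)/(18.48000) = 6.74773
f(6.74773) = -0.46818
t3 = 6.74773 − (-0.46818)·(6.74773 − 7.30000) / (-0.46818 − 7.29000) = 6.74773 − (0.25856)/(-7.75818) = 6.78105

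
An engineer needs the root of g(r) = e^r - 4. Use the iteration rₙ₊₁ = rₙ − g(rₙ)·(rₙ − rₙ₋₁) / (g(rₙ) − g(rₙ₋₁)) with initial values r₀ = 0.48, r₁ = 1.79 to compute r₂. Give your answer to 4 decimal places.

g(0.48) = -2.383926, g(1.79) = 1.989452
r₂ = 1.790000 − 1.989452·(1.790000 − 0.480000) / (1.989452 − (-2.383926)) = 1.790000 − (2.606183)/(4.373378) = 1.194080

1.1941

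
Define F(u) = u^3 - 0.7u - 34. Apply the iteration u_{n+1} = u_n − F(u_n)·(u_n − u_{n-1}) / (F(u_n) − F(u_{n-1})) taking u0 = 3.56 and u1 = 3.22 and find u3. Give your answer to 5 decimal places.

F(3.56) = 8.6260160, F(3.22) = -2.8677520
u2 = 3.2200000 − (-2.8677520)·(3.2200000 − 3.5600000) / (-2.8677520 − 8.6260160) = 3.2200000 − (0.9750357)/(-11.4937680) = 3.3048317
F(3.3048317) = -0.2182999
u3 = 3.3048317 − (-0.2182999)·(3.3048317 − 3.2200000) / (-0.2182999 − (-2.8677520)) = 3.3048317 − (-0.0185187)/(2.6494521) = 3.3118213

3.31182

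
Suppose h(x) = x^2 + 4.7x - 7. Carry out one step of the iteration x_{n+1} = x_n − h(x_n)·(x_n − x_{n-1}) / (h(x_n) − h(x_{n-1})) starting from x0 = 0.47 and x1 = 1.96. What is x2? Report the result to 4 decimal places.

1.1110

h(0.47) = -4.570100, h(1.96) = 6.053600
x2 = 1.960000 − 6.053600·(1.960000 − 0.470000) / (6.053600 − (-4.570100)) = 1.960000 − (9.019864)/(10.623700) = 1.110968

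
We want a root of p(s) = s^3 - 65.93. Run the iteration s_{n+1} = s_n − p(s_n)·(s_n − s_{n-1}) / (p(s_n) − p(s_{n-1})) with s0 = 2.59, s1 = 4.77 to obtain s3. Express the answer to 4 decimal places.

3.9914

p(2.59) = -48.556021, p(4.77) = 42.601333
s2 = 4.770000 − 42.601333·(4.770000 − 2.590000) / (42.601333 − (-48.556021)) = 4.770000 − (92.870906)/(91.157354) = 3.751202
p(3.751202) = -13.144888
s3 = 3.751202 − (-13.144888)·(3.751202 − 4.770000) / (-13.144888 − 42.601333) = 3.751202 − (13.391982)/(-55.746221) = 3.991433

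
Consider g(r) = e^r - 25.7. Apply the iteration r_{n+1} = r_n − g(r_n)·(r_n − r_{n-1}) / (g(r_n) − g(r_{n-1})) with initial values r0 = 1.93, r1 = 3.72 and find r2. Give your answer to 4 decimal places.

2.9095

g(1.93) = -18.810490, g(3.72) = 15.564394
r2 = 3.720000 − 15.564394·(3.720000 − 1.930000) / (15.564394 − (-18.810490)) = 3.720000 − (27.860265)/(34.374884) = 2.909517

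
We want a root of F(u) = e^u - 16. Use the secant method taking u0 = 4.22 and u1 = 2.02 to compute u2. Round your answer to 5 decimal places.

2.32772

F(4.22) = 52.0334843, F(2.02) = -8.4616751
u2 = 2.0200000 − (-8.4616751)·(2.0200000 − 4.2200000) / (-8.4616751 − 52.0334843) = 2.0200000 − (18.6156851)/(-60.4951594) = 2.3277219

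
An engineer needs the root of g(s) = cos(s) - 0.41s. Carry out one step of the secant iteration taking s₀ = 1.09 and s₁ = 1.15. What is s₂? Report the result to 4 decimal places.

g(1.09) = 0.015585, g(1.15) = -0.063013
s₂ = 1.150000 − (-0.063013)·(1.150000 − 1.090000) / (-0.063013 − 0.015585) = 1.150000 − (-0.003781)/(-0.078598) = 1.101898

1.1019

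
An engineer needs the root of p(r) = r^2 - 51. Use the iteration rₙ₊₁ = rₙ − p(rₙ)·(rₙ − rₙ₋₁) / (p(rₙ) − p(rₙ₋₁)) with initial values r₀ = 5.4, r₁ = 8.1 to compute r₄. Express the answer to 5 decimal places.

p(5.4) = -21.8400000, p(8.1) = 14.6100000
r₂ = 8.1000000 − 14.6100000·(8.1000000 − 5.4000000) / (14.6100000 − (-21.8400000)) = 8.1000000 − (39.4470000)/(36.4500000) = 7.0177778
p(7.0177778) = -1.7507951
r₃ = 7.0177778 − (-1.7507951)·(7.0177778 − 8.1000000) / (-1.7507951 − 14.6100000) = 7.0177778 − (1.8947493)/(-16.3607951) = 7.1335881
p(7.1335881) = -0.1119205
r₄ = 7.1335881 − (-0.1119205)·(7.1335881 − 7.0177778) / (-0.1119205 − (-1.7507951)) = 7.1335881 − (-0.0129616)/(1.6388746) = 7.1414969

7.14150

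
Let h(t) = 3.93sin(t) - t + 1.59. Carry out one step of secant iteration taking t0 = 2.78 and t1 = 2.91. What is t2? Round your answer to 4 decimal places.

2.8221

h(2.78) = 0.200294, h(2.91) = -0.417955
t2 = 2.910000 − (-0.417955)·(2.910000 − 2.780000) / (-0.417955 − 0.200294) = 2.910000 − (-0.054334)/(-0.618249) = 2.822116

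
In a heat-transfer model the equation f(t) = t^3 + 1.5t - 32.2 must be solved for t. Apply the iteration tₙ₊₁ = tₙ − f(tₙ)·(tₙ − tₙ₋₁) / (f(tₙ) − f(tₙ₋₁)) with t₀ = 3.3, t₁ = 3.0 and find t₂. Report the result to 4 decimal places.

f(3.3) = 8.687000, f(3.0) = -0.700000
t₂ = 3.000000 − (-0.700000)·(3.000000 − 3.300000) / (-0.700000 − 8.687000) = 3.000000 − (0.210000)/(-9.387000) = 3.022371

3.0224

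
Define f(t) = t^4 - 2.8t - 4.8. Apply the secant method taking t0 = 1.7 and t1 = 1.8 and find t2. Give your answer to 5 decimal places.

f(1.7) = -1.2079000, f(1.8) = 0.6576000
t2 = 1.8000000 − 0.6576000·(1.8000000 − 1.7000000) / (0.6576000 − (-1.2079000)) = 1.8000000 − (0.0657600)/(1.8655000) = 1.7647494

1.76475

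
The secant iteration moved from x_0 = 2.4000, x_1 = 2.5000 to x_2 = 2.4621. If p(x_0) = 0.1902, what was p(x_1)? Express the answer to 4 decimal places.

-0.1161

The secant line through (2.4000, 0.1902) and (2.5000, p(x_1)) crosses zero at x_2 = 2.4621.
So (2.4000, 0.1902), (2.5000, p(x_1)), (2.4621, 0) are collinear:
p(x_1) = 0.1902 · (2.5000 − 2.4621) / (2.4000 − 2.4621) = 0.1902 · (0.037900)/(-0.062100) = -0.116080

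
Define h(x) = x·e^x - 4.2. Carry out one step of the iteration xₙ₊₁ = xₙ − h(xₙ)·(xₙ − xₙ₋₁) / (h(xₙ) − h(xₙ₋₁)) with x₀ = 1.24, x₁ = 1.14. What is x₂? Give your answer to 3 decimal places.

h(1.24) = 0.08496, h(1.14) = -0.63548
x₂ = 1.14000 − (-0.63548)·(1.14000 − 1.24000) / (-0.63548 − 0.08496) = 1.14000 − (0.06355)/(-0.72044) = 1.22821

1.228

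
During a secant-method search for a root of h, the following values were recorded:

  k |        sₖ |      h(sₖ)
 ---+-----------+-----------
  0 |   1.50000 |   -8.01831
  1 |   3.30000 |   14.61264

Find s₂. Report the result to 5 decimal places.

s₂ = 3.30000 − 14.61264·(3.30000 − 1.50000) / (14.61264 − (-8.01831))
   = 3.30000 − (26.3027520)/(22.6309500) = 2.1377531

2.13775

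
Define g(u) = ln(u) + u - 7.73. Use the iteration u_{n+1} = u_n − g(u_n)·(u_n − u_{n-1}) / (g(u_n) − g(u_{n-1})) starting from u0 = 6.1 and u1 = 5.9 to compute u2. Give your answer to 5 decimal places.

5.94718

g(6.1) = 0.1782888, g(5.9) = -0.0550476
u2 = 5.9000000 − (-0.0550476)·(5.9000000 − 6.1000000) / (-0.0550476 − 0.1782888) = 5.9000000 − (0.0110095)/(-0.2333364) = 5.9471831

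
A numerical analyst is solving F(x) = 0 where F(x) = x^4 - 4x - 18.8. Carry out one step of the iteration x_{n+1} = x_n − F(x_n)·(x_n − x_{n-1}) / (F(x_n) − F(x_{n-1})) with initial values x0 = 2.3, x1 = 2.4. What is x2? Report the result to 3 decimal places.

F(2.3) = -0.01590, F(2.4) = 4.77760
x2 = 2.40000 − 4.77760·(2.40000 − 2.30000) / (4.77760 − (-0.01590)) = 2.40000 − (0.47776)/(4.79350) = 2.30033

2.300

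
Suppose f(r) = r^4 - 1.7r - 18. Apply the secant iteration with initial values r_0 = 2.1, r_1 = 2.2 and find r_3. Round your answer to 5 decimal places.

2.15746

f(2.1) = -2.1219000, f(2.2) = 1.6856000
r_2 = 2.2000000 − 1.6856000·(2.2000000 − 2.1000000) / (1.6856000 − (-2.1219000)) = 2.2000000 − (0.1685600)/(3.8075000) = 2.1557295
f(2.1557295) = -0.0685549
r_3 = 2.1557295 − (-0.0685549)·(2.1557295 − 2.2000000) / (-0.0685549 − 1.6856000) = 2.1557295 − (0.0030350)/(-1.7541549) = 2.1574596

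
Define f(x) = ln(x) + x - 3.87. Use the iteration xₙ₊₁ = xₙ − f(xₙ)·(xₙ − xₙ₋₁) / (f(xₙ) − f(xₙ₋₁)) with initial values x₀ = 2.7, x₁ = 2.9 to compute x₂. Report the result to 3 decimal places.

f(2.7) = -0.17675, f(2.9) = 0.09471
x₂ = 2.90000 − 0.09471·(2.90000 − 2.70000) / (0.09471 − (-0.17675)) = 2.90000 − (0.01894)/(0.27146) = 2.83022

2.830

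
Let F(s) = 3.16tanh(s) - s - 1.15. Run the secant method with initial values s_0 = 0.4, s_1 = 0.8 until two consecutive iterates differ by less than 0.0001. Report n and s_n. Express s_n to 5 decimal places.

n = 6, s_n = 0.64429

F(0.4) = -0.3493613, F(0.8) = 0.1483562
s_2 = 0.8000000 − 0.1483562·(0.4000000)/(0.4977175) = 0.6807708;  |Δ| = 0.1192292
F(0.6807708) = 0.0400132
s_3 = 0.6807708 − 0.0400132·(-0.1192292)/(-0.1083430) = 0.6367370;  |Δ| = 0.0440337
F(0.6367370) = -0.0086880
s_4 = 0.6367370 − (-0.0086880)·(-0.0440337)/(-0.0487012) = 0.6445924;  |Δ| = 0.0078553
F(0.6445924) = 0.0003456
s_5 = 0.6445924 − 0.0003456·(0.0078553)/(0.0090336) = 0.6442919;  |Δ| = 0.0003005
F(0.6442919) = 0.0000028
s_6 = 0.6442919 − 0.0000028·(-0.0003005)/(-0.0003428) = 0.6442895;  |Δ| = 0.0000024
|s_6 − s_5| = 0.0000024 < 0.0001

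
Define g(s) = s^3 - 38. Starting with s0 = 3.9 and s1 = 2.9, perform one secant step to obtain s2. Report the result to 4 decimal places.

3.2897

g(3.9) = 21.319000, g(2.9) = -13.611000
s2 = 2.900000 − (-13.611000)·(2.900000 − 3.900000) / (-13.611000 − 21.319000) = 2.900000 − (13.611000)/(-34.930000) = 3.289665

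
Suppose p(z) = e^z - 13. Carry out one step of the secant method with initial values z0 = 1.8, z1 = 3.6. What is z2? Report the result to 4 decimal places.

2.2095

p(1.8) = -6.950353, p(3.6) = 23.598234
z2 = 3.600000 − 23.598234·(3.600000 − 1.800000) / (23.598234 − (-6.950353)) = 3.600000 − (42.476822)/(30.548587) = 2.209532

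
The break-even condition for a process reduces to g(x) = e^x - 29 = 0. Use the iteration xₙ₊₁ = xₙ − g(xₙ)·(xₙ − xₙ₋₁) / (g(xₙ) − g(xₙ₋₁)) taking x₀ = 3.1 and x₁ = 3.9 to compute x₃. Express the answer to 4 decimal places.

3.3508

g(3.1) = -6.802049, g(3.9) = 20.402449
x₂ = 3.900000 − 20.402449·(3.900000 − 3.100000) / (20.402449 − (-6.802049)) = 3.900000 − (16.321959)/(27.204498) = 3.300027
g(3.300027) = -1.886624
x₃ = 3.300027 − (-1.886624)·(3.300027 − 3.900000) / (-1.886624 − 20.402449) = 3.300027 − (1.131923)/(-22.289073) = 3.350811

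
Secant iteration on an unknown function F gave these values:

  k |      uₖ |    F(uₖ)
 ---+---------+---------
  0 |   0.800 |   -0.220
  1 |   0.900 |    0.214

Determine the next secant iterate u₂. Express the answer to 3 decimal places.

0.851

u₂ = 0.900 − 0.214·(0.900 − 0.800) / (0.214 − (-0.220))
   = 0.900 − (0.02140)/(0.43400) = 0.85069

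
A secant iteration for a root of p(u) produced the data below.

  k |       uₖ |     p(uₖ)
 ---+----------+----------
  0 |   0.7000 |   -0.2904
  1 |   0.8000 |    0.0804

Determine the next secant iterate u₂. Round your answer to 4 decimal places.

u₂ = 0.8000 − 0.0804·(0.8000 − 0.7000) / (0.0804 − (-0.2904))
   = 0.8000 − (0.008040)/(0.370800) = 0.778317

0.7783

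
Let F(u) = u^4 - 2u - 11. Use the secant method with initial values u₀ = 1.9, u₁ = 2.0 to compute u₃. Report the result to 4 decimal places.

F(1.9) = -1.767900, F(2.0) = 1.000000
u₂ = 2.000000 − 1.000000·(2.000000 − 1.900000) / (1.000000 − (-1.767900)) = 2.000000 − (0.100000)/(2.767900) = 1.963872
F(1.963872) = -0.052903
u₃ = 1.963872 − (-0.052903)·(1.963872 − 2.000000) / (-0.052903 − 1.000000) = 1.963872 − (0.001911)/(-1.052903) = 1.965687

1.9657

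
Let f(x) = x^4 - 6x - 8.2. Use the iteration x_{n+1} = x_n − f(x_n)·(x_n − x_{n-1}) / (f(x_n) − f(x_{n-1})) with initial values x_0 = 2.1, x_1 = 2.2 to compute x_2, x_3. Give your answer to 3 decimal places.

f(2.1) = -1.35190, f(2.2) = 2.02560
x_2 = 2.20000 − 2.02560·(2.20000 − 2.10000) / (2.02560 − (-1.35190)) = 2.20000 − (0.20256)/(3.37750) = 2.14003
f(2.14003) = -0.06638
x_3 = 2.14003 − (-0.06638)·(2.14003 − 2.20000) / (-0.06638 − 2.02560) = 2.14003 − (0.00398)/(-2.09198) = 2.14193

2.140, 2.142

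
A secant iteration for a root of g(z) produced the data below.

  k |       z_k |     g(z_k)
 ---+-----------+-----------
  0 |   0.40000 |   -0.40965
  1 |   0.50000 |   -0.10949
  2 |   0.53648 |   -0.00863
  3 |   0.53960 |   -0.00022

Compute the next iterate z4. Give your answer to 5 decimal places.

z4 = 0.53960 − (-0.00022)·(0.53960 − 0.53648) / (-0.00022 − (-0.00863))
   = 0.53960 − (-0.0000007)/(0.0084100) = 0.5396816

0.53968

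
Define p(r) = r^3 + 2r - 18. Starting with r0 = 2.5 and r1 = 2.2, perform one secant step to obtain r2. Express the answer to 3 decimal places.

2.359

p(2.5) = 2.62500, p(2.2) = -2.95200
r2 = 2.20000 − (-2.95200)·(2.20000 − 2.50000) / (-2.95200 − 2.62500) = 2.20000 − (0.88560)/(-5.57700) = 2.35880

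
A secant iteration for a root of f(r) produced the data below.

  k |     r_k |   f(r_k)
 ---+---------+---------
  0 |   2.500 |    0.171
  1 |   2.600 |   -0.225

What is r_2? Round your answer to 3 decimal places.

r_2 = 2.600 − (-0.225)·(2.600 − 2.500) / (-0.225 − 0.171)
   = 2.600 − (-0.02250)/(-0.39600) = 2.54318

2.543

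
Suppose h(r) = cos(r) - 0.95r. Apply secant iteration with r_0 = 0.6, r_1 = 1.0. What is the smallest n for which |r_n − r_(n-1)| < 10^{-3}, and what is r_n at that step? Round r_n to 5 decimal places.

h(0.6) = 0.2553356, h(1.0) = -0.4096977
r_2 = 1.0000000 − (-0.4096977)·(0.4000000)/(-0.6650333) = 0.7535776;  |Δ| = 0.2464224
h(0.7535776) = 0.0133468
r_3 = 0.7535776 − 0.0133468·(-0.2464224)/(0.4230445) = 0.7613521;  |Δ| = 0.0077745
h(0.7613521) = 0.0006194
r_4 = 0.7613521 − 0.0006194·(0.0077745)/(-0.0127274) = 0.7617304;  |Δ| = 0.0003783
|r_4 − r_3| = 0.0003783 < 10^{-3}

n = 4, r_n = 0.76173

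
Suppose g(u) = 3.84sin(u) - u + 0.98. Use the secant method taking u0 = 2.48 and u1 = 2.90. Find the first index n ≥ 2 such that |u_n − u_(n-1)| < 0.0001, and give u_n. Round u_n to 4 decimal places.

n = 5, u_n = 2.6823

g(2.48) = 0.859197, g(2.90) = -1.001283
u2 = 2.900000 − (-1.001283)·(0.420000)/(-1.860480) = 2.673962;  |Δ| = 0.226038
g(2.673962) = 0.037004
u3 = 2.673962 − 0.037004·(-0.226038)/(1.038286) = 2.682018;  |Δ| = 0.008056
g(2.682018) = 0.001279
u4 = 2.682018 − 0.001279·(0.008056)/(-0.035725) = 2.682306;  |Δ| = 0.000288
g(2.682306) = -0.000002
u5 = 2.682306 − (-0.000002)·(0.000288)/(-0.001281) = 2.682306;  |Δ| = 0.000000
|u5 − u4| = 0.000000 < 0.0001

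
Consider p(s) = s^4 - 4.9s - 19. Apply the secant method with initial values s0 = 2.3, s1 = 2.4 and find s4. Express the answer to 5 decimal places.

2.35036

p(2.3) = -2.2859000, p(2.4) = 2.4176000
s2 = 2.4000000 − 2.4176000·(2.4000000 − 2.3000000) / (2.4176000 − (-2.2859000)) = 2.4000000 − (0.2417600)/(4.7035000) = 2.3486000
p(2.3486000) = -0.0827459
s3 = 2.3486000 − (-0.0827459)·(2.3486000 − 2.4000000) / (-0.0827459 − 2.4176000) = 2.3486000 − (0.0042531)/(-2.5003459) = 2.3503010
p(2.3503010) = -0.0028403
s4 = 2.3503010 − (-0.0028403)·(2.3503010 − 2.3486000) / (-0.0028403 − (-0.0827459)) = 2.3503010 − (-0.0000048)/(0.0799057) = 2.3503615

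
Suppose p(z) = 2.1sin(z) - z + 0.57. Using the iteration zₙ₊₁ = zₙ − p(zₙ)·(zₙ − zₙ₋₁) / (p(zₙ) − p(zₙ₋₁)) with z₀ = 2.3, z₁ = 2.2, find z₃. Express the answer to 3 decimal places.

2.230

p(2.3) = -0.16402, p(2.2) = 0.06784
z₂ = 2.20000 − 0.06784·(2.20000 − 2.30000) / (0.06784 − (-0.16402)) = 2.20000 − (-0.00678)/(0.23186) = 2.22926
p(2.22926) = 0.00170
z₃ = 2.22926 − 0.00170·(2.22926 − 2.20000) / (0.00170 − 0.06784) = 2.22926 − (0.00005)/(-0.06614) = 2.23001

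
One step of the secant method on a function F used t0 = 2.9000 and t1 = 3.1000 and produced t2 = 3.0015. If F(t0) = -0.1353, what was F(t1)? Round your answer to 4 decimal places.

The secant line through (2.9000, -0.1353) and (3.1000, F(t1)) crosses zero at t2 = 3.0015.
So (2.9000, -0.1353), (3.1000, F(t1)), (3.0015, 0) are collinear:
F(t1) = -0.1353 · (3.1000 − 3.0015) / (2.9000 − 3.0015) = -0.1353 · (0.098500)/(-0.101500) = 0.131301

0.1313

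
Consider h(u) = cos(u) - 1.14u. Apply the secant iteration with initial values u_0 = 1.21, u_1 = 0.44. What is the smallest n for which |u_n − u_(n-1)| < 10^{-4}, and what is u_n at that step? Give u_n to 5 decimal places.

n = 5, u_n = 0.68134

h(1.21) = -1.0263806, h(0.44) = 0.4031517
u_2 = 0.4400000 − 0.4031517·(-0.7700000)/(1.4295323) = 0.6571527;  |Δ| = 0.2171527
h(0.6571527) = 0.0425807
u_3 = 0.6571527 − 0.0425807·(0.2171527)/(-0.3605710) = 0.6827968;  |Δ| = 0.0256441
h(0.6827968) = -0.0025772
u_4 = 0.6827968 − (-0.0025772)·(0.0256441)/(-0.0451579) = 0.6813332;  |Δ| = 0.0014635
h(0.6813332) = 0.0000138
u_5 = 0.6813332 − 0.0000138·(-0.0014635)/(0.0025911) = 0.6813410;  |Δ| = 0.0000078
|u_5 − u_4| = 0.0000078 < 10^{-4}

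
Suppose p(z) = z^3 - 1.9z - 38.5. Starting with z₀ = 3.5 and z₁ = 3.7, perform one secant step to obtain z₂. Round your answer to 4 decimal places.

3.5615

p(3.5) = -2.275000, p(3.7) = 5.123000
z₂ = 3.700000 − 5.123000·(3.700000 − 3.500000) / (5.123000 − (-2.275000)) = 3.700000 − (1.024600)/(7.398000) = 3.561503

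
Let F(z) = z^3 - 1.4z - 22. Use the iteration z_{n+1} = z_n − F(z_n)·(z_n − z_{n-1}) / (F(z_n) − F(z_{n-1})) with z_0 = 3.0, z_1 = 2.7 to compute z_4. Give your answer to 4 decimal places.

2.9684

F(3.0) = 0.800000, F(2.7) = -6.097000
z_2 = 2.700000 − (-6.097000)·(2.700000 − 3.000000) / (-6.097000 − 0.800000) = 2.700000 − (1.829100)/(-6.897000) = 2.965202
F(2.965202) = -0.079966
z_3 = 2.965202 − (-0.079966)·(2.965202 − 2.700000) / (-0.079966 − (-6.097000)) = 2.965202 − (-0.021207)/(6.017034) = 2.968727
F(2.968727) = 0.008178
z_4 = 2.968727 − 0.008178·(2.968727 − 2.965202) / (0.008178 − (-0.079966)) = 2.968727 − (0.000029)/(0.088144) = 2.968400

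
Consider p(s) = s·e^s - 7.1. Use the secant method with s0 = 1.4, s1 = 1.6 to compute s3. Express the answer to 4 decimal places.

1.5326

p(1.4) = -1.422720, p(1.6) = 0.824852
s2 = 1.600000 − 0.824852·(1.600000 − 1.400000) / (0.824852 − (-1.422720)) = 1.600000 − (0.164970)/(2.247572) = 1.526601
p(1.526601) = -0.073814
s3 = 1.526601 − (-0.073814)·(1.526601 − 1.600000) / (-0.073814 − 0.824852) = 1.526601 − (0.005418)/(-0.898666) = 1.532629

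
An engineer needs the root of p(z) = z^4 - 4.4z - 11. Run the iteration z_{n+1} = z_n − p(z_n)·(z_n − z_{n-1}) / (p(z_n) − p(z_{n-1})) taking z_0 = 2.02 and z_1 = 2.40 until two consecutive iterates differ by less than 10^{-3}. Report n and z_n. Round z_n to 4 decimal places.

n = 5, z_n = 2.1238

p(2.02) = -3.238336, p(2.40) = 11.617600
z_2 = 2.400000 − 11.617600·(0.380000)/(14.855936) = 2.102833;  |Δ| = 0.297167
p(2.102833) = -0.699194
z_3 = 2.102833 − (-0.699194)·(-0.297167)/(-12.316794) = 2.119703;  |Δ| = 0.016869
p(2.119703) = -0.138385
z_4 = 2.119703 − (-0.138385)·(0.016869)/(0.560809) = 2.123866;  |Δ| = 0.004163
p(2.123866) = 0.002351
z_5 = 2.123866 − 0.002351·(0.004163)/(0.140736) = 2.123796;  |Δ| = 0.000070
|z_5 − z_4| = 0.000070 < 10^{-3}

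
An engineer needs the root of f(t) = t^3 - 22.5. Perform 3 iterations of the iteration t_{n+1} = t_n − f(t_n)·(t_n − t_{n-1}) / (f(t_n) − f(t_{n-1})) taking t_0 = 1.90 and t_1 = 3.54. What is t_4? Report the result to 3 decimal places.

2.828

f(1.90) = -15.64100, f(3.54) = 21.86186
t_2 = 3.54000 − 21.86186·(3.54000 − 1.90000) / (21.86186 − (-15.64100)) = 3.54000 − (35.85346)/(37.50286) = 2.58398
f(2.58398) = -5.24687
t_3 = 2.58398 − (-5.24687)·(2.58398 − 3.54000) / (-5.24687 − 21.86186) = 2.58398 − (5.01611)/(-27.10874) = 2.76902
f(2.76902) = -1.26868
t_4 = 2.76902 − (-1.26868)·(2.76902 − 2.58398) / (-1.26868 − (-5.24687)) = 2.76902 − (-0.23475)/(3.97820) = 2.82803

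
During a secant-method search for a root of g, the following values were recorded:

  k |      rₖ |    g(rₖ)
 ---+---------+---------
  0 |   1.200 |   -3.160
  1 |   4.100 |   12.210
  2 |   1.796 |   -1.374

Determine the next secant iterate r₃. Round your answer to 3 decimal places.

2.029

r₃ = 1.796 − (-1.374)·(1.796 − 4.100) / (-1.374 − 12.210)
   = 1.796 − (3.16570)/(-13.58400) = 2.02905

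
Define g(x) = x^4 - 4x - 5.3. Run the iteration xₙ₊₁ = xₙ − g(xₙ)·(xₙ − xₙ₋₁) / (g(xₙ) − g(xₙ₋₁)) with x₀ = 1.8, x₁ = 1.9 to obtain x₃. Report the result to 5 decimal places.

g(1.8) = -2.0024000, g(1.9) = 0.1321000
x₂ = 1.9000000 − 0.1321000·(1.9000000 − 1.8000000) / (0.1321000 − (-2.0024000)) = 1.9000000 − (0.0132100)/(2.1345000) = 1.8938112
g(1.8938112) = -0.0121130
x₃ = 1.8938112 − (-0.0121130)·(1.8938112 − 1.9000000) / (-0.0121130 − 0.1321000) = 1.8938112 − (0.0000750)/(-0.1442130) = 1.8943310

1.89433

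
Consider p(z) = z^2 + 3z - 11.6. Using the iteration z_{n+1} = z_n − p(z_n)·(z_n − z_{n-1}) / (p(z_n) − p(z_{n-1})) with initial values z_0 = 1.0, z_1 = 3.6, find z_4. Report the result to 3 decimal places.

2.223

p(1.0) = -7.60000, p(3.6) = 12.16000
z_2 = 3.60000 − 12.16000·(3.60000 − 1.00000) / (12.16000 − (-7.60000)) = 3.60000 − (31.61600)/(19.76000) = 2.00000
p(2.00000) = -1.60000
z_3 = 2.00000 − (-1.60000)·(2.00000 − 3.60000) / (-1.60000 − 12.16000) = 2.00000 − (2.56000)/(-13.76000) = 2.18605
p(2.18605) = -0.26306
z_4 = 2.18605 − (-0.26306)·(2.18605 − 2.00000) / (-0.26306 − (-1.60000)) = 2.18605 − (-0.04894)/(1.33694) = 2.22265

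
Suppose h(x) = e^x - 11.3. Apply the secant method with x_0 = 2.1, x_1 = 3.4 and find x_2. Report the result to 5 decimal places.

2.28690

h(2.1) = -3.1338301, h(3.4) = 18.6641000
x_2 = 3.4000000 − 18.6641000·(3.4000000 − 2.1000000) / (18.6641000 − (-3.1338301)) = 3.4000000 − (24.2633301)/(21.7979301) = 2.2868975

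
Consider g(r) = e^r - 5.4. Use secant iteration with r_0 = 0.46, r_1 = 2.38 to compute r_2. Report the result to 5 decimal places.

1.25457

g(0.46) = -3.8159260, g(2.38) = 5.4049029
r_2 = 2.3800000 − 5.4049029·(2.3800000 − 0.4600000) / (5.4049029 − (-3.8159260)) = 2.3800000 − (10.3774135)/(9.2208289) = 1.2545683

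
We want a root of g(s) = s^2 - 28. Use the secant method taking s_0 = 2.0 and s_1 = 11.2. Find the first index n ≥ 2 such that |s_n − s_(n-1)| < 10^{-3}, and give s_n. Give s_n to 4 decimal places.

n = 7, s_n = 5.2915

g(2.0) = -24.000000, g(11.2) = 97.440000
s_2 = 11.200000 − 97.440000·(9.200000)/(121.440000) = 3.818182;  |Δ| = 7.381818
g(3.818182) = -13.421488
s_3 = 3.818182 − (-13.421488)·(-7.381818)/(-110.861488) = 4.711864;  |Δ| = 0.893683
g(4.711864) = -5.798334
s_4 = 4.711864 − (-5.798334)·(0.893683)/(7.623154) = 5.391618;  |Δ| = 0.679754
g(5.391618) = 1.069550
s_5 = 5.391618 − 1.069550·(0.679754)/(6.867884) = 5.285759;  |Δ| = 0.105860
g(5.285759) = -0.060752
s_6 = 5.285759 − (-0.060752)·(-0.105860)/(-1.130302) = 5.291449;  |Δ| = 0.005690
g(5.291449) = -0.000570
s_7 = 5.291449 − (-0.000570)·(0.005690)/(0.060182) = 5.291503;  |Δ| = 0.000054
|s_7 − s_6| = 0.000054 < 10^{-3}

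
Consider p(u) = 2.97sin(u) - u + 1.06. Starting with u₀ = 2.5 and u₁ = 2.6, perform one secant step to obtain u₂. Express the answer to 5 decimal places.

p(2.5) = 0.3374623, p(2.6) = -0.0089609
u₂ = 2.6000000 − (-0.0089609)·(2.6000000 − 2.5000000) / (-0.0089609 − 0.3374623) = 2.6000000 − (-0.0008961)/(-0.3464232) = 2.5974133

2.59741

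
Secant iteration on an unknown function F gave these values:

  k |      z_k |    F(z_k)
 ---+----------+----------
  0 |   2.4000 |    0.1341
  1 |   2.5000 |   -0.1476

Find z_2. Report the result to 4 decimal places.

z_2 = 2.5000 − (-0.1476)·(2.5000 − 2.4000) / (-0.1476 − 0.1341)
   = 2.5000 − (-0.014760)/(-0.281700) = 2.447604

2.4476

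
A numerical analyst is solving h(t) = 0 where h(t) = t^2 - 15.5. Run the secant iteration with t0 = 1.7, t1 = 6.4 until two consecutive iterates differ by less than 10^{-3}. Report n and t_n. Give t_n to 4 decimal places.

n = 6, t_n = 3.9370

h(1.7) = -12.610000, h(6.4) = 25.460000
t2 = 6.400000 − 25.460000·(4.700000)/(38.070000) = 3.256790;  |Δ| = 3.143210
h(3.256790) = -4.893318
t3 = 3.256790 − (-4.893318)·(-3.143210)/(-30.353318) = 3.763513;  |Δ| = 0.506723
h(3.763513) = -1.335969
t4 = 3.763513 − (-1.335969)·(0.506723)/(3.557349) = 3.953814;  |Δ| = 0.190301
h(3.953814) = 0.132644
t5 = 3.953814 − 0.132644·(0.190301)/(1.468613) = 3.936626;  |Δ| = 0.017188
h(3.936626) = -0.002975
t6 = 3.936626 − (-0.002975)·(-0.017188)/(-0.135620) = 3.937003;  |Δ| = 0.000377
|t6 − t5| = 0.000377 < 10^{-3}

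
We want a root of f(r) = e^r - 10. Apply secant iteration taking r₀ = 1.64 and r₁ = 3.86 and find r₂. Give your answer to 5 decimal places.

f(1.64) = -4.8448305, f(3.86) = 37.4653514
r₂ = 3.8600000 − 37.4653514·(3.8600000 − 1.6400000) / (37.4653514 − (-4.8448305)) = 3.8600000 − (83.1730800)/(42.3101819) = 1.8942065

1.89421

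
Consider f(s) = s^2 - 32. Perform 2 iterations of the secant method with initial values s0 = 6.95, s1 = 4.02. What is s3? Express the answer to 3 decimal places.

5.690

f(6.95) = 16.30250, f(4.02) = -15.83960
s2 = 4.02000 − (-15.83960)·(4.02000 − 6.95000) / (-15.83960 − 16.30250) = 4.02000 − (46.41003)/(-32.14210) = 5.46390
f(5.46390) = -2.14578
s3 = 5.46390 − (-2.14578)·(5.46390 − 4.02000) / (-2.14578 − (-15.83960)) = 5.46390 − (-3.09829)/(13.69382) = 5.69016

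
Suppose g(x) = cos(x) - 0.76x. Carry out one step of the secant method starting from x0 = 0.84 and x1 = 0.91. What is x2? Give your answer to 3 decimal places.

0.859

g(0.84) = 0.02906, g(0.91) = -0.07785
x2 = 0.91000 − (-0.07785)·(0.91000 − 0.84000) / (-0.07785 − 0.02906) = 0.91000 − (-0.00545)/(-0.10692) = 0.85903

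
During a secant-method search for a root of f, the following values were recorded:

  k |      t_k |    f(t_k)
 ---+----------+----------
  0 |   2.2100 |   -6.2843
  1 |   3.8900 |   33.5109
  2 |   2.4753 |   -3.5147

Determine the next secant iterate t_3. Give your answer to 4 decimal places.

t_3 = 2.4753 − (-3.5147)·(2.4753 − 3.8900) / (-3.5147 − 33.5109)
   = 2.4753 − (4.972246)/(-37.025600) = 2.609592

2.6096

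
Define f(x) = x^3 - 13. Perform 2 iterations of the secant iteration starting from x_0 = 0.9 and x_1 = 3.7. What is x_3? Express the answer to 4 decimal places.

f(0.9) = -12.271000, f(3.7) = 37.653000
x_2 = 3.700000 − 37.653000·(3.700000 − 0.900000) / (37.653000 − (-12.271000)) = 3.700000 − (105.428400)/(49.924000) = 1.588222
f(1.588222) = -8.993790
x_3 = 1.588222 − (-8.993790)·(1.588222 − 3.700000) / (-8.993790 − 37.653000) = 1.588222 − (18.992887)/(-46.646790) = 1.995386

1.9954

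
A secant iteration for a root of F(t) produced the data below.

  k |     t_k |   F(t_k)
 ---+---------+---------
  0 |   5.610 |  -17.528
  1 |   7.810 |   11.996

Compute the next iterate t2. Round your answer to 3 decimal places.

t2 = 7.810 − 11.996·(7.810 − 5.610) / (11.996 − (-17.528))
   = 7.810 − (26.39120)/(29.52400) = 6.91611

6.916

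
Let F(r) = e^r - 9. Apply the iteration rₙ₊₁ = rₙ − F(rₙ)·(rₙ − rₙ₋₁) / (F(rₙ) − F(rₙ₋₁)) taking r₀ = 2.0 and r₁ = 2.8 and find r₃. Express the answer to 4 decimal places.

2.1822

F(2.0) = -1.610944, F(2.8) = 7.444647
r₂ = 2.800000 − 7.444647·(2.800000 − 2.000000) / (7.444647 − (-1.610944)) = 2.800000 − (5.955717)/(9.055591) = 2.142316
F(2.142316) = -0.480855
r₃ = 2.142316 − (-0.480855)·(2.142316 − 2.800000) / (-0.480855 − 7.444647) = 2.142316 − (0.316251)/(-7.925502) = 2.182219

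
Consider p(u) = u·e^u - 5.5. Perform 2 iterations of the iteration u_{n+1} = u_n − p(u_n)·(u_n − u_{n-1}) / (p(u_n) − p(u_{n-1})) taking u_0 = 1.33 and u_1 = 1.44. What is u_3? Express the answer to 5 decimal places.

p(1.33) = -0.4712123, p(1.44) = 0.5778020
u_2 = 1.4400000 − 0.5778020·(1.4400000 − 1.3300000) / (0.5778020 − (-0.4712123)) = 1.4400000 − (0.0635582)/(1.0490143) = 1.3794115
p(1.3794115) = -0.0202009
u_3 = 1.3794115 − (-0.0202009)·(1.3794115 − 1.4400000) / (-0.0202009 − 0.5778020) = 1.3794115 − (0.0012239)/(-0.5980029) = 1.3814582

1.38146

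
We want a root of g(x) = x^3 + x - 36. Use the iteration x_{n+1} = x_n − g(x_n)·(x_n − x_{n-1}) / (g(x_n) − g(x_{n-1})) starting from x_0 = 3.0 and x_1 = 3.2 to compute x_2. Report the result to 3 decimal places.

g(3.0) = -6.00000, g(3.2) = -0.03200
x_2 = 3.20000 − (-0.03200)·(3.20000 − 3.00000) / (-0.03200 − (-6.00000)) = 3.20000 − (-0.00640)/(5.96800) = 3.20107

3.201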